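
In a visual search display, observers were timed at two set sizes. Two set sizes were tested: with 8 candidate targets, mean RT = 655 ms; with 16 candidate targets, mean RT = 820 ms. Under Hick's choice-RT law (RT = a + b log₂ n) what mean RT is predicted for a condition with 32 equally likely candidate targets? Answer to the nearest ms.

985 ms

RT is linear in log₂ n, so two points fix the line:
  b = (820 − 655) / (log₂ 16 − log₂ 8) = 165 / (4 − 3) = 165 ms/bit
  a = 655 − 165 × 3 = 160 ms
Then RT(32) = 160 + 165 × log₂ 32 = 160 + 165 × 5 ≈ 985.000 ms.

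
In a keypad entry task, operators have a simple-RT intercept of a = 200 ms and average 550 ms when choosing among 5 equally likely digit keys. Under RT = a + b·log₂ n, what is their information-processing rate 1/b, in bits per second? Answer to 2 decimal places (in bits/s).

6.63 bits/s

Choice component = 550 − 200 = 350 ms over log₂(5) = 2.3219 bits.
b = 350 / 2.3219 = 150.737 ms/bit, so 1/b = 6.634 bits/s.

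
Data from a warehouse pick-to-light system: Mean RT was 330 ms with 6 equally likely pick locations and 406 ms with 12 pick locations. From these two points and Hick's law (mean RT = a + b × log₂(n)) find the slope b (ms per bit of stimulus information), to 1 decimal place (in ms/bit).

The slope on a log₂ axis is (406 − 330) / (3.5850 − 2.5850) = 76.000 ms/bit.

76.0 ms/bit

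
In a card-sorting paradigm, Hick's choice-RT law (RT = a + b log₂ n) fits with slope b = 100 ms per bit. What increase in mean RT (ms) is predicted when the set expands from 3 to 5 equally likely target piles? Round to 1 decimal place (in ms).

73.7 ms

ΔRT = (a + b log₂ n₂) − (a + b log₂ n₁) = b·(log₂ n₂ − log₂ n₁).
log₂(5) − log₂(3) = 2.3219 − 1.5850 = 0.7370.
ΔRT = 100 × 0.7370 = 73.697 ms.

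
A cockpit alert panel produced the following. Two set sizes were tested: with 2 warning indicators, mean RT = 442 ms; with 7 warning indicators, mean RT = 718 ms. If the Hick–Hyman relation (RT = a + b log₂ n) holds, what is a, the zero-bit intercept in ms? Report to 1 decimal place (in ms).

289.3 ms

Slope: b = (718 − 442) / (log₂ 7 − log₂ 2) = 276/1.8074 = 152.709 ms/bit.
a = RT₁ − b·log₂ n₁ = 442 − 152.709 × 1 = 289.291 ms.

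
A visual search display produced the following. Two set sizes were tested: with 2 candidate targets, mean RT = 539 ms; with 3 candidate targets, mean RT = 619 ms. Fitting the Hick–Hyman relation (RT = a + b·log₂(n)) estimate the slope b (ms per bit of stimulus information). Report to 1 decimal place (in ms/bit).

Slope: b = (619 − 539) / (log₂ 3 − log₂ 2) = 80/0.5850 = 136.761 ms/bit.

136.8 ms/bit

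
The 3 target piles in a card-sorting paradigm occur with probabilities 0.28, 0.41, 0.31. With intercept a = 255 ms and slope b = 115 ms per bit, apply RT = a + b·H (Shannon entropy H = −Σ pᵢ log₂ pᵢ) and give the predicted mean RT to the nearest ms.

435 ms

H = 0.28·log₂(1/0.28) + 0.41·log₂(1/0.41) + 0.31·log₂(1/0.31) = 1.5654 bits.
RT = 255 + 115 × 1.5654 = 435.02 ms.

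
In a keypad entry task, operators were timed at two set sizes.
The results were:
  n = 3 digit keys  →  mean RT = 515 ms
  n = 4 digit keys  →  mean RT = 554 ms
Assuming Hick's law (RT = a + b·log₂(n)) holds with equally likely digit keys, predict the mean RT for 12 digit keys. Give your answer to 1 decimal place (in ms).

702.9 ms

Solve the two-equation system in a and b:
  b = (554 − 515) / (log₂ 4 − log₂ 3) = 39 / (2 − 1.5850) = 93.967 ms/bit
  a = 515 − 93.967 × 1.5850 = 366.065 ms
Then RT(12) = 366.065 + 93.967 × log₂ 12 = 366.065 + 93.967 × 3.5850 ≈ 702.935 ms.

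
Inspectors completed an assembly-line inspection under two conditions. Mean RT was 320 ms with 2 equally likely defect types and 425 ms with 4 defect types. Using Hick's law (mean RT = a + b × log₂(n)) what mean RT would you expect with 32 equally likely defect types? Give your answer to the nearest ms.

740 ms

Solve the two-equation system in a and b:
  b = (425 − 320) / (log₂ 4 − log₂ 2) = 105 / (2 − 1) = 105 ms/bit
  a = 320 − 105 × 1 = 215 ms
Then RT(32) = 215 + 105 × log₂ 32 = 215 + 105 × 5 ≈ 740.000 ms.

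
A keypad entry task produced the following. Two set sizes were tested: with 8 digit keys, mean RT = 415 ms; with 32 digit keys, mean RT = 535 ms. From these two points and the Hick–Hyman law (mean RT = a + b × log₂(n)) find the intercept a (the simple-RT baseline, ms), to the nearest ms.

235 ms

Slope: b = (535 − 415) / (log₂ 32 − log₂ 8) = 120/2.0000 = 60 ms/bit.
Intercept: a = 415 − 60·log₂(8) = 235.000 ms.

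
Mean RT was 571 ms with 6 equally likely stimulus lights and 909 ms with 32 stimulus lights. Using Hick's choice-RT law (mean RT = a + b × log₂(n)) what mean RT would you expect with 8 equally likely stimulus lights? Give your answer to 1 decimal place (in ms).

Solve the two-equation system in a and b:
  b = (909 − 571) / (log₂ 32 − log₂ 6) = 338 / (5 − 2.5850) = 139.956 ms/bit
  a = 571 − 139.956 × 2.5850 = 209.218 ms
Then RT(8) = 209.218 + 139.956 × log₂ 8 = 209.218 + 139.956 × 3 ≈ 629.087 ms.

629.1 ms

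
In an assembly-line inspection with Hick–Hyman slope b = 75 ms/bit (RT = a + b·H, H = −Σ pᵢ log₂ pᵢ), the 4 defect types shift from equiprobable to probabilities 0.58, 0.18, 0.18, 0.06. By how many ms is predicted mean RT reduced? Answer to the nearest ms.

31 ms

Equiprobable entropy H₀ = log₂ 4 = 2.0000 bits.
Skewed entropy H = −Σ pᵢ log₂ pᵢ = 1.5900 bits.
ΔRT = b·(H₀ − H) = 75 × 0.4100 = 30.75 ms.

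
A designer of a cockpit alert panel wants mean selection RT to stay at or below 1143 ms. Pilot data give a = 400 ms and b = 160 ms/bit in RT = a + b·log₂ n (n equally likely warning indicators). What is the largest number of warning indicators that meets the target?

24

Information budget: (1143 − 400)/160 = 4.6437 bits, so n ≤ 2^4.6437 = 24.998 → at most 24.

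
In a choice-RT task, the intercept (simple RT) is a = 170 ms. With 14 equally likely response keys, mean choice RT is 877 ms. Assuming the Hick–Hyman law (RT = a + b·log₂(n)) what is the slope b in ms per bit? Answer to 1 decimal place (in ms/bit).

185.7 ms/bit

b = (877 − 170) / log₂(14) = 707 / 3.8074 = 185.693 ms/bit.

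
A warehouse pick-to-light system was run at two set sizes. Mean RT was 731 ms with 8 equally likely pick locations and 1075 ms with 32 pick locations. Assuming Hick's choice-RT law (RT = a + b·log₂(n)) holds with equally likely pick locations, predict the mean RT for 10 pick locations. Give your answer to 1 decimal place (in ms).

786.4 ms

RT is linear in log₂ n, so two points fix the line:
  b = (1075 − 731) / (log₂ 32 − log₂ 8) = 344 / (5 − 3) = 172.000 ms/bit
  a = 731 − 172.000 × 3 = 215.000 ms
Then RT(10) = 215.000 + 172.000 × log₂ 10 = 215.000 + 172.000 × 3.3219 ≈ 786.372 ms.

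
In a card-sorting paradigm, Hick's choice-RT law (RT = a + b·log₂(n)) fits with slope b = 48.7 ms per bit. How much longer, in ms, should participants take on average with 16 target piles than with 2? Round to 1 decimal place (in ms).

146.1 ms

The intercept a cancels: ΔRT = b·(log₂ n₂ − log₂ n₁) = b·log₂(n₂/n₁).
log₂(16) − log₂(2) = log₂(16/2) = log₂(8) = 3.
ΔRT = 48.7 × 3.0000 = 146.100 ms.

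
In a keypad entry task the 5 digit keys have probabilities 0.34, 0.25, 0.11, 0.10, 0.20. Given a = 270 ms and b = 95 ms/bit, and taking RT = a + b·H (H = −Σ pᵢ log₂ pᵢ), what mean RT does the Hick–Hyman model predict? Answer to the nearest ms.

Entropy contributions −pᵢ log₂ pᵢ: 0.5292, 0.5000, 0.3503, 0.3322, 0.4644; sum H = 2.1760 bits.
RT = a + bH = 270 + 95·2.1760 = 476.72 ms.

477 ms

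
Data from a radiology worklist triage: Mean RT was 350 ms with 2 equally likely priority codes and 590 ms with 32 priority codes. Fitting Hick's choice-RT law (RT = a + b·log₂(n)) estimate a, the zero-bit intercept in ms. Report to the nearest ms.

Slope: b = (590 − 350) / (log₂ 32 − log₂ 2) = 240/4.0000 = 60 ms/bit.
Intercept: a = 350 − 60·log₂(2) = 290.000 ms.

290 ms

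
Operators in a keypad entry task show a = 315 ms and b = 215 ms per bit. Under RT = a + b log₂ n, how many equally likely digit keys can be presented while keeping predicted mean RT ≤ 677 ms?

3

Set 315 + 215·log₂ n ≤ 677 → log₂ n ≤ (677 − 315)/215 = 1.6837.
So n ≤ 2^1.6837 = 3.213; the largest integer n is 3.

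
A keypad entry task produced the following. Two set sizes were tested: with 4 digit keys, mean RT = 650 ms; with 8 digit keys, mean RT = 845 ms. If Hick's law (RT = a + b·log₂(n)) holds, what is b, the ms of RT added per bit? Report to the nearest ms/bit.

Slope: b = (845 − 650) / (log₂ 8 − log₂ 4) = 195/1.0000 = 195 ms/bit.

195 ms/bit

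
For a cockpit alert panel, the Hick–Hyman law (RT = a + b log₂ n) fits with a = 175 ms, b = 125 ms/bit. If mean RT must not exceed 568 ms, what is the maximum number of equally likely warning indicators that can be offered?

8

Information budget: (568 − 175)/125 = 3.1440 bits, so n ≤ 2^3.1440 = 8.840 → at most 8.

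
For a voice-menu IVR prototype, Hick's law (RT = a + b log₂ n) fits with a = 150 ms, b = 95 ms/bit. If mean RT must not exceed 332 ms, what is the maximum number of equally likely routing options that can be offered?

95·log₂ n ≤ 332 − 150 = 182, giving log₂ n ≤ 1.9158 and n ≤ 3.773. The largest whole number is 3.

3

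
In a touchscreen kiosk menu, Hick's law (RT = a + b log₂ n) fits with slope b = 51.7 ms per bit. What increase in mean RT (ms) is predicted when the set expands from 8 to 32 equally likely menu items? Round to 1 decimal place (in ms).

The intercept a cancels: ΔRT = b·(log₂ n₂ − log₂ n₁) = b·log₂(n₂/n₁).
log₂(32) − log₂(8) = log₂(32/8) = log₂(4) = 2.
ΔRT = 51.7 × 2.0000 = 103.400 ms.

103.4 ms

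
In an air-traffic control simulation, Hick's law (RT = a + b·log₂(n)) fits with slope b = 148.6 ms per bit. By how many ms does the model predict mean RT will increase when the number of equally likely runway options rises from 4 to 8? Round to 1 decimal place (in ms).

148.6 ms

The intercept a cancels: ΔRT = b·(log₂ n₂ − log₂ n₁) = b·log₂(n₂/n₁).
log₂(8) − log₂(4) = log₂(8/4) = log₂(2) = 1.
ΔRT = 148.6 × 1.0000 = 148.600 ms.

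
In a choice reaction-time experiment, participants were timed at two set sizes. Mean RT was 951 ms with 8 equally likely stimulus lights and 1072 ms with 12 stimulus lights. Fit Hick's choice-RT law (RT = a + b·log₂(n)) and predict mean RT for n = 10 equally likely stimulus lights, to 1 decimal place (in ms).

With log₂ n on the abscissa the relation is linear; from the two conditions:
  b = (1072 − 951) / (log₂ 12 − log₂ 8) = 121 / (3.5850 − 3) = 206.851 ms/bit
  a = 951 − 206.851 × 3 = 330.447 ms
Then RT(10) = 330.447 + 206.851 × log₂ 10 = 330.447 + 206.851 × 3.3219 ≈ 1017.591 ms.

1017.6 ms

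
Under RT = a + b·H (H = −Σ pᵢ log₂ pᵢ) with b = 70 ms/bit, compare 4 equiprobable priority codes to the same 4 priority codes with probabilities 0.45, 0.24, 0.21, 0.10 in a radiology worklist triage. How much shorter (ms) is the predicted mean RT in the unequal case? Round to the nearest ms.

The RT saving is b·ΔH. Equiprobable H₀ = log₂(4) = 2.0000 bits; with the given probabilities H = 1.8176 bits.
b·(H₀ − H) = 70 × (2.0000 − 1.8176) = 12.77 ms.

13 ms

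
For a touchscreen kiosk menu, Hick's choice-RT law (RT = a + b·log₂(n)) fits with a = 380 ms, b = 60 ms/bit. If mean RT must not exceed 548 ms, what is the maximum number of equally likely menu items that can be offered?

6

Set 380 + 60·log₂ n ≤ 548 → log₂ n ≤ (548 − 380)/60 = 2.8000.
So n ≤ 2^2.8000 = 6.964; the largest integer n is 6.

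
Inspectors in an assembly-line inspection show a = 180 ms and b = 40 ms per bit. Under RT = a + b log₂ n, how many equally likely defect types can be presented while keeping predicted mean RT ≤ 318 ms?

40·log₂ n ≤ 318 − 180 = 138, giving log₂ n ≤ 3.4500 and n ≤ 10.928. The largest whole number is 10.

10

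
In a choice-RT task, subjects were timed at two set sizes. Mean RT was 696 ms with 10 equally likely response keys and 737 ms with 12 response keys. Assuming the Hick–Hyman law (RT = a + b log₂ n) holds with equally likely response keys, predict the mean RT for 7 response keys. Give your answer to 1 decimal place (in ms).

615.8 ms

Fit slope and intercept:
  b = (737 − 696) / (log₂ 12 − log₂ 10) = 41 / (3.5850 − 3.3219) = 155.873 ms/bit
  a = 696 − 155.873 × 3.3219 = 178.201 ms
Then RT(7) = 178.201 + 155.873 × log₂ 7 = 178.201 + 155.873 × 2.8074 ≈ 615.792 ms.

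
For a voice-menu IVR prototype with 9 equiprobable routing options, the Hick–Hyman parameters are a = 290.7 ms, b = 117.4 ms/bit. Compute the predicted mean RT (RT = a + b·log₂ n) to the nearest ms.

663 ms

log₂(9) = 3.1699 bits, so RT = 290.7 + 117.4 × 3.1699 ≈ 662.849 ms.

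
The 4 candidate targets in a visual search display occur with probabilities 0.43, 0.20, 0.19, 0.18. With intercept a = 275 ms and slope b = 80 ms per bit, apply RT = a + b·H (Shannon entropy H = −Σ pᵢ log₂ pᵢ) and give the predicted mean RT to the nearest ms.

H = 0.43·log₂(1/0.43) + 0.20·log₂(1/0.20) + 0.19·log₂(1/0.19) + 0.18·log₂(1/0.18) = 1.8885 bits.
RT = 275 + 80 × 1.8885 = 426.08 ms.

426 ms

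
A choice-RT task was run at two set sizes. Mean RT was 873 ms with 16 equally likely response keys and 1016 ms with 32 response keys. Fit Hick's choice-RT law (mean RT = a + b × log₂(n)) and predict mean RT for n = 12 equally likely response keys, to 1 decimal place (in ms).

813.6 ms

RT is linear in log₂ n, so two points fix the line:
  b = (1016 − 873) / (log₂ 32 − log₂ 16) = 143 / (5 − 4) = 143.000 ms/bit
  a = 873 − 143.000 × 4 = 301.000 ms
Then RT(12) = 301.000 + 143.000 × log₂ 12 = 301.000 + 143.000 × 3.5850 ≈ 813.650 ms.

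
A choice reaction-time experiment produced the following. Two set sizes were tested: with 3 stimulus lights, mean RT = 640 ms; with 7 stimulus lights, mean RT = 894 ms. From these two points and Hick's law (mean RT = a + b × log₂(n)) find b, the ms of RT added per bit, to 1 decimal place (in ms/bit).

207.8 ms/bit

The slope on a log₂ axis is (894 − 640) / (2.8074 − 1.5850) = 207.789 ms/bit.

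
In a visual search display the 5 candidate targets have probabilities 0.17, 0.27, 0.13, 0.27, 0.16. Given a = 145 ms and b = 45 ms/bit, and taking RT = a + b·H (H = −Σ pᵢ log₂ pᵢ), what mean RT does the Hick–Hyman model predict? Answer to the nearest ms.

247 ms

H = 0.17·log₂(1/0.17) + 0.27·log₂(1/0.27) + 0.13·log₂(1/0.13) + 0.27·log₂(1/0.27) + 0.16·log₂(1/0.16) = 2.2603 bits.
RT = 145 + 45 × 2.2603 = 246.71 ms.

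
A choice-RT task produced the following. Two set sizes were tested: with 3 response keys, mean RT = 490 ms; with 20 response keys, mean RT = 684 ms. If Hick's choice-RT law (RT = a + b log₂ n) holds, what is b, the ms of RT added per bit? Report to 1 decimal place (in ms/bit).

70.9 ms/bit

b = (RT₂ − RT₁)/(log₂ n₂ − log₂ n₁) = (684 − 490)/(4.3219 − 1.5850) = 70.881 ms/bit.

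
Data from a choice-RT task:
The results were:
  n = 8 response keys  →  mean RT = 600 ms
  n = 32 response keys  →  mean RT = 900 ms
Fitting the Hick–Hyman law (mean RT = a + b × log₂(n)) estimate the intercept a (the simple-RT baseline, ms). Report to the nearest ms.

150 ms

The slope on a log₂ axis is (900 − 600) / (5 − 3) = 150 ms/bit.
a = RT₁ − b·log₂ n₁ = 600 − 150 × 3 = 150.000 ms.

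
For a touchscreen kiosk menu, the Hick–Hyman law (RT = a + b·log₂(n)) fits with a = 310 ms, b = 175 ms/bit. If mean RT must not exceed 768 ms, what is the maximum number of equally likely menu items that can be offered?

Set 310 + 175·log₂ n ≤ 768 → log₂ n ≤ (768 − 310)/175 = 2.6171.
So n ≤ 2^2.6171 = 6.135; the largest integer n is 6.

6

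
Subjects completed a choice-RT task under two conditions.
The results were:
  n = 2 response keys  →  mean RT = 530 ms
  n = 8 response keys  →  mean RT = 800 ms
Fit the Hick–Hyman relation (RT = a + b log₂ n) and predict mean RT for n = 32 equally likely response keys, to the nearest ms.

With log₂ n on the abscissa the relation is linear; from the two conditions:
  b = (800 − 530) / (log₂ 8 − log₂ 2) = 270 / (3 − 1) = 135 ms/bit
  a = 530 − 135 × 1 = 395 ms
Then RT(32) = 395 + 135 × log₂ 32 = 395 + 135 × 5 ≈ 1070.000 ms.

1070 ms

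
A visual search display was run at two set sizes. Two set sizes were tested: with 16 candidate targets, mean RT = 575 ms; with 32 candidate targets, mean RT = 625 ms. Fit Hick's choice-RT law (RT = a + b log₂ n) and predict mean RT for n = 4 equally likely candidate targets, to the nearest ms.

475 ms

Solve the two-equation system in a and b:
  b = (625 − 575) / (log₂ 32 − log₂ 16) = 50 / (5 − 4) = 50 ms/bit
  a = 575 − 50 × 4 = 375 ms
Then RT(4) = 375 + 50 × log₂ 4 = 375 + 50 × 2 ≈ 475.000 ms.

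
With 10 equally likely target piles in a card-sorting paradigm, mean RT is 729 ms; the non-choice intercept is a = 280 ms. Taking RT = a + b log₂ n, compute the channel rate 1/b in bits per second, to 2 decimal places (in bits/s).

b = (729 − 280)/log₂ 10 = 449/3.3219 = 135.162 ms per bit = 0.13516 s/bit; the reciprocal is 7.399 bits/s.

7.40 bits/s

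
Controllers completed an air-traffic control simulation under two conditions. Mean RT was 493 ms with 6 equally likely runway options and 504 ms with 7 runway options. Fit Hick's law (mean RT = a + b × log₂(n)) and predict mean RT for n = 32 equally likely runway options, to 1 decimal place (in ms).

With log₂ n on the abscissa the relation is linear; from the two conditions:
  b = (504 − 493) / (log₂ 7 − log₂ 6) = 11 / (2.8074 − 2.5850) = 49.462 ms/bit
  a = 493 − 49.462 × 2.5850 = 365.142 ms
Then RT(32) = 365.142 + 49.462 × log₂ 32 = 365.142 + 49.462 × 5 ≈ 612.453 ms.

612.5 ms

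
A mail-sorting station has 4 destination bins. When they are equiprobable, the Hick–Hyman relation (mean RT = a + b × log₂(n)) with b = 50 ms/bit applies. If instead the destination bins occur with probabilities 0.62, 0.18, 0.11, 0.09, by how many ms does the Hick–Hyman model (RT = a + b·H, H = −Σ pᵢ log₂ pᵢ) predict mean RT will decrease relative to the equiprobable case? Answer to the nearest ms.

Equiprobable entropy H₀ = log₂ 4 = 2.0000 bits.
Skewed entropy H = −Σ pᵢ log₂ pᵢ = 1.5358 bits.
ΔRT = b·(H₀ − H) = 50 × 0.4642 = 23.21 ms.

23 ms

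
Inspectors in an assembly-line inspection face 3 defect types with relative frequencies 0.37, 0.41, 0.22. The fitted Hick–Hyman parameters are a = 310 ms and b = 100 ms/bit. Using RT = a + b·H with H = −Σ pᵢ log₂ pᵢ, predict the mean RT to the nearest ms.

464 ms

Entropy contributions −pᵢ log₂ pᵢ: 0.5307, 0.5274, 0.4806; sum H = 1.5387 bits.
RT = a + bH = 310 + 100·1.5387 = 463.87 ms.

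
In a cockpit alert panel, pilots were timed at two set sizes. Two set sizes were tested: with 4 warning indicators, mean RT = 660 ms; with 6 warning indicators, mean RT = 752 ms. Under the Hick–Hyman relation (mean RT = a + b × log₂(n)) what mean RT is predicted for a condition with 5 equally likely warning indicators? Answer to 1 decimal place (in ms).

710.6 ms

With log₂ n on the abscissa the relation is linear; from the two conditions:
  b = (752 − 660) / (log₂ 6 − log₂ 4) = 92 / (2.5850 − 2) = 157.275 ms/bit
  a = 660 − 157.275 × 2 = 345.450 ms
Then RT(5) = 345.450 + 157.275 × log₂ 5 = 345.450 + 157.275 × 2.3219 ≈ 710.631 ms.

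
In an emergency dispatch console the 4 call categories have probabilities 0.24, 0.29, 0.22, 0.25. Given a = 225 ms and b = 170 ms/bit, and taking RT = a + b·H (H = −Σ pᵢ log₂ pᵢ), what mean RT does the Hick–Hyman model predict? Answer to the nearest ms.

H = 0.24·log₂(1/0.24) + 0.29·log₂(1/0.29) + 0.22·log₂(1/0.22) + 0.25·log₂(1/0.25) = 1.9926 bits.
RT = 225 + 170 × 1.9926 = 563.74 ms.

564 ms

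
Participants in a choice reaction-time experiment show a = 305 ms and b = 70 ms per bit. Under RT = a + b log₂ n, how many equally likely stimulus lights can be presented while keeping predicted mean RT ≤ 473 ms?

70·log₂ n ≤ 473 − 305 = 168, giving log₂ n ≤ 2.4000 and n ≤ 5.278. The largest whole number is 5.

5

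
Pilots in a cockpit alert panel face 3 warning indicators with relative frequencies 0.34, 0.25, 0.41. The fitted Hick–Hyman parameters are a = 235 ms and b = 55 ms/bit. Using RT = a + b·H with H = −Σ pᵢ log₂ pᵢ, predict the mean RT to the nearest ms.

321 ms

H = 0.34·log₂(1/0.34) + 0.25·log₂(1/0.25) + 0.41·log₂(1/0.41) = 1.5566 bits.
RT = 235 + 55 × 1.5566 = 320.61 ms.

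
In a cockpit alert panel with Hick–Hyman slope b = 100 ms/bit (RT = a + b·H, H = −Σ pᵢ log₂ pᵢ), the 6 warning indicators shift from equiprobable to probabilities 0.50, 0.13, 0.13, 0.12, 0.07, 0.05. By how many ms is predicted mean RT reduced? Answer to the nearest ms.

The RT saving is b·ΔH. Equiprobable H₀ = log₂(6) = 2.5850 bits; with the given probabilities H = 2.1170 bits.
b·(H₀ − H) = 100 × (2.5850 − 2.1170) = 46.80 ms.

47 ms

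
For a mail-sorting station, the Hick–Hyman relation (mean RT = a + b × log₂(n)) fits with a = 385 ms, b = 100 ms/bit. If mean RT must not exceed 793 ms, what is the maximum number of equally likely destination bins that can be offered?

100·log₂ n ≤ 793 − 385 = 408, giving log₂ n ≤ 4.0800 and n ≤ 16.912. The largest whole number is 16.

16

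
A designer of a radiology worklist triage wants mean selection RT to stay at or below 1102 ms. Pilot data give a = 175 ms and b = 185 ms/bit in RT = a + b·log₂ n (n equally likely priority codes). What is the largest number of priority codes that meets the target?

Set 175 + 185·log₂ n ≤ 1102 → log₂ n ≤ (1102 − 175)/185 = 5.0108.
So n ≤ 2^5.0108 = 32.241; the largest integer n is 32.

32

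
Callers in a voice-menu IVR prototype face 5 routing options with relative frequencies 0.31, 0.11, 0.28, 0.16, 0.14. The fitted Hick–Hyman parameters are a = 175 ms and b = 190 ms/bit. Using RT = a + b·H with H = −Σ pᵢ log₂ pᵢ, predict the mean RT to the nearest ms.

595 ms

H = 0.31·log₂(1/0.31) + 0.11·log₂(1/0.11) + 0.28·log₂(1/0.28) + 0.16·log₂(1/0.16) + 0.14·log₂(1/0.14) = 2.2084 bits.
RT = 175 + 190 × 2.2084 = 594.60 ms.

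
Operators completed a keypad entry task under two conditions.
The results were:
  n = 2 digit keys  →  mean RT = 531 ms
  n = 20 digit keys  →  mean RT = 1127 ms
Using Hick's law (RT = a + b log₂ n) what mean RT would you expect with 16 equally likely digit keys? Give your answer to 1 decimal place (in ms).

1069.2 ms

RT is linear in log₂ n, so two points fix the line:
  b = (1127 − 531) / (log₂ 20 − log₂ 2) = 596 / (4.3219 − 1) = 179.414 ms/bit
  a = 531 − 179.414 × 1 = 351.586 ms
Then RT(16) = 351.586 + 179.414 × log₂ 16 = 351.586 + 179.414 × 4 ≈ 1069.242 ms.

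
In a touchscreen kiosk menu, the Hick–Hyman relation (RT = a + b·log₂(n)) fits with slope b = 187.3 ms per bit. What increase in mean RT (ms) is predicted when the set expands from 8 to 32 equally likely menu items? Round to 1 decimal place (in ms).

374.6 ms

ΔRT = (a + b log₂ n₂) − (a + b log₂ n₁) = b·(log₂ n₂ − log₂ n₁).
log₂(32) − log₂(8) = log₂(32/8) = log₂(4) = 2.
ΔRT = 187.3 × 2.0000 = 374.600 ms.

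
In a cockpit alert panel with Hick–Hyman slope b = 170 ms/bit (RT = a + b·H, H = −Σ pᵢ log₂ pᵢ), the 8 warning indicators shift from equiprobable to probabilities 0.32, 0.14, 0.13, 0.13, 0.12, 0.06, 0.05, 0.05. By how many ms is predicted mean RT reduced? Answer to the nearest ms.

Equiprobable entropy H₀ = log₂ 8 = 3.0000 bits.
Skewed entropy H = −Σ pᵢ log₂ pᵢ = 2.7312 bits.
ΔRT = b·(H₀ − H) = 170 × 0.2688 = 45.69 ms.

46 ms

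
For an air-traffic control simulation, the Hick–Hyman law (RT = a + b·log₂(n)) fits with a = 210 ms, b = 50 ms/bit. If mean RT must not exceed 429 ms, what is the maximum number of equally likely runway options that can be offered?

20

50·log₂ n ≤ 429 − 210 = 219, giving log₂ n ≤ 4.3800 and n ≤ 20.821. The largest whole number is 20.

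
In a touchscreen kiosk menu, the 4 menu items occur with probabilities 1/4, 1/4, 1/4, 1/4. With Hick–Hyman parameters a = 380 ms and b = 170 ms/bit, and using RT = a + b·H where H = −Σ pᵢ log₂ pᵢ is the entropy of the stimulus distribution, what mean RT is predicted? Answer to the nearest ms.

720 ms

Each term −pᵢ log₂ pᵢ: 0.25·2 + 0.25·2 + 0.25·2 + 0.25·2; summed, H = 2.000 bits.
Mean RT = a + bH = 380 + 170·2.000 = 720.00 ms.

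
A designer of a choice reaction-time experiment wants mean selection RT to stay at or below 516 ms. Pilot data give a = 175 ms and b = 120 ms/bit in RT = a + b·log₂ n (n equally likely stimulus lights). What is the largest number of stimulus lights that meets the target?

Set 175 + 120·log₂ n ≤ 516 → log₂ n ≤ (516 − 175)/120 = 2.8417.
So n ≤ 2^2.8417 = 7.168; the largest integer n is 7.

7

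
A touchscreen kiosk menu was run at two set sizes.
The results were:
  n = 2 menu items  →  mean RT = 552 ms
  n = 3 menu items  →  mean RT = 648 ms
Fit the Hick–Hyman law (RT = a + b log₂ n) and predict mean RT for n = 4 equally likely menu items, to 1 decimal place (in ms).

716.1 ms

Fit slope and intercept:
  b = (648 − 552) / (log₂ 3 − log₂ 2) = 96 / (1.5850 − 1) = 164.113 ms/bit
  a = 552 − 164.113 × 1 = 387.887 ms
Then RT(4) = 387.887 + 164.113 × log₂ 4 = 387.887 + 164.113 × 2 ≈ 716.113 ms.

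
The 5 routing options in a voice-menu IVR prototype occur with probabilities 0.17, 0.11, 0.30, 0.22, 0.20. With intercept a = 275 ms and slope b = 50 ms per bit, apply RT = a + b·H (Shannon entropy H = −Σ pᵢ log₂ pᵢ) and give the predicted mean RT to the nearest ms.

H = 0.17·log₂(1/0.17) + 0.11·log₂(1/0.11) + 0.30·log₂(1/0.30) + 0.22·log₂(1/0.22) + 0.20·log₂(1/0.20) = 2.2509 bits.
RT = 275 + 50 × 2.2509 = 387.55 ms.

388 ms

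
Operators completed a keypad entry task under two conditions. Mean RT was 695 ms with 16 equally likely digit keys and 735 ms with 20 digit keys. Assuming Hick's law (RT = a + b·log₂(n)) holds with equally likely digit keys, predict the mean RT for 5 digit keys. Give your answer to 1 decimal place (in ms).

486.5 ms

With log₂ n on the abscissa the relation is linear; from the two conditions:
  b = (735 − 695) / (log₂ 20 − log₂ 16) = 40 / (4.3219 − 4) = 124.251 ms/bit
  a = 695 − 124.251 × 4 = 197.995 ms
Then RT(5) = 197.995 + 124.251 × log₂ 5 = 197.995 + 124.251 × 2.3219 ≈ 486.497 ms.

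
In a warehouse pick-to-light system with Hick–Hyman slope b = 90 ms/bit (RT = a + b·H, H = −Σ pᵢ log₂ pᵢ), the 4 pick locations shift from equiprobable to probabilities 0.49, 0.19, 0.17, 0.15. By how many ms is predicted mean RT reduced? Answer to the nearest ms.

18 ms

Equiprobable entropy H₀ = log₂ 4 = 2.0000 bits.
Skewed entropy H = −Σ pᵢ log₂ pᵢ = 1.8046 bits.
ΔRT = b·(H₀ − H) = 90 × 0.1954 = 17.58 ms.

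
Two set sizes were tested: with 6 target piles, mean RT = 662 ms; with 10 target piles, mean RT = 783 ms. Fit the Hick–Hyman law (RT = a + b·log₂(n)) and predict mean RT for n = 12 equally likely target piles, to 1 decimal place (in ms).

826.2 ms

RT is linear in log₂ n, so two points fix the line:
  b = (783 − 662) / (log₂ 10 − log₂ 6) = 121 / (3.3219 − 2.5850) = 164.187 ms/bit
  a = 662 − 164.187 × 2.5850 = 237.583 ms
Then RT(12) = 237.583 + 164.187 × log₂ 12 = 237.583 + 164.187 × 3.5850 ≈ 826.187 ms.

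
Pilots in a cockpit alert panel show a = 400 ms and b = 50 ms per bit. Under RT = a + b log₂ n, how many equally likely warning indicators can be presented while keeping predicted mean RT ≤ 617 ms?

20

50·log₂ n ≤ 617 − 400 = 217, giving log₂ n ≤ 4.3400 and n ≤ 20.252. The largest whole number is 20.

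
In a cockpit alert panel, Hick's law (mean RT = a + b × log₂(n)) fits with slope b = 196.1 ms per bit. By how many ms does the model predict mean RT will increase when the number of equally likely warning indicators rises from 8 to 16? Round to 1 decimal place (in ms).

ΔRT = (a + b log₂ n₂) − (a + b log₂ n₁) = b·(log₂ n₂ − log₂ n₁).
log₂(16) − log₂(8) = log₂(16/8) = log₂(2) = 1.
ΔRT = 196.1 × 1.0000 = 196.100 ms.

196.1 ms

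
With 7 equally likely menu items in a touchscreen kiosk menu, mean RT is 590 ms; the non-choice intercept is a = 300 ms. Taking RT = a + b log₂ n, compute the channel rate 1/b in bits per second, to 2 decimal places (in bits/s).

Choice component = 590 − 300 = 290 ms over log₂(7) = 2.8074 bits.
b = 290 / 2.8074 = 103.300 ms/bit, so 1/b = 9.681 bits/s.

9.68 bits/s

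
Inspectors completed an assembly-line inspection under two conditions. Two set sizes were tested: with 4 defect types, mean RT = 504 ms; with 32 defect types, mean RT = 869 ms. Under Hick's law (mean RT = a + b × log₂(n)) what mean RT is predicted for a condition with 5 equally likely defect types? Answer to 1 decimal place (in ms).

Fit slope and intercept:
  b = (869 − 504) / (log₂ 32 − log₂ 4) = 365 / (5 − 2) = 121.667 ms/bit
  a = 504 − 121.667 × 2 = 260.667 ms
Then RT(5) = 260.667 + 121.667 × log₂ 5 = 260.667 + 121.667 × 2.3219 ≈ 543.168 ms.

543.2 ms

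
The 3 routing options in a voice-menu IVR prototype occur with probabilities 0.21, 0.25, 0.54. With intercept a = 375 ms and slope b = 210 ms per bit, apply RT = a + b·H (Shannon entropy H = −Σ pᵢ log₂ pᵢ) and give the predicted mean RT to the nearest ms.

680 ms

Entropy contributions −pᵢ log₂ pᵢ: 0.4728, 0.5000, 0.4800; sum H = 1.4529 bits.
RT = a + bH = 375 + 210·1.4529 = 680.10 ms.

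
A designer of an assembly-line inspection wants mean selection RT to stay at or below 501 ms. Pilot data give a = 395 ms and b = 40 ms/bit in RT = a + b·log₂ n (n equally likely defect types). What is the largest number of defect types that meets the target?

6

Set 395 + 40·log₂ n ≤ 501 → log₂ n ≤ (501 − 395)/40 = 2.6500.
So n ≤ 2^2.6500 = 6.277; the largest integer n is 6.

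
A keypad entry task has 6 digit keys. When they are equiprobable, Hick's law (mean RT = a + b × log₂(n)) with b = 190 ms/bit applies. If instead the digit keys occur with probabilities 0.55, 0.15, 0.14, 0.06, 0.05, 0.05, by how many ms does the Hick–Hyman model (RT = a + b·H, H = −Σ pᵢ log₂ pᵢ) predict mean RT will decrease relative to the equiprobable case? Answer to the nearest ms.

119 ms

Equiprobable entropy H₀ = log₂ 6 = 2.5850 bits.
Skewed entropy H = −Σ pᵢ log₂ pᵢ = 1.9578 bits.
ΔRT = b·(H₀ − H) = 190 × 0.6272 = 119.17 ms.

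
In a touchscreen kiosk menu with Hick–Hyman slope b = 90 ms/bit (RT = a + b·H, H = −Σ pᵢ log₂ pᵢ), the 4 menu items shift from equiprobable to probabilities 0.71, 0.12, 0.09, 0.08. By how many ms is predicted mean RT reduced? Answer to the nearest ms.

61 ms

Equiprobable entropy H₀ = log₂ 4 = 2.0000 bits.
Skewed entropy H = −Σ pᵢ log₂ pᵢ = 1.3220 bits.
ΔRT = b·(H₀ − H) = 90 × 0.6780 = 61.02 ms.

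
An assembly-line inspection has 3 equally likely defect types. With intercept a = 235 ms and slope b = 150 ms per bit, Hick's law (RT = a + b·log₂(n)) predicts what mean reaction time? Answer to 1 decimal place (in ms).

472.7 ms

log₂(3) = 1.5850 bits, so RT = 235 + 150 × 1.5850 ≈ 472.744 ms.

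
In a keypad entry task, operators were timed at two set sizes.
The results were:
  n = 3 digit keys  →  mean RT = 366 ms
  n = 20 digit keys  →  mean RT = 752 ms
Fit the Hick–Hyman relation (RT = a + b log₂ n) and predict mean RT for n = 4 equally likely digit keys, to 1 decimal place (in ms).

RT is linear in log₂ n, so two points fix the line:
  b = (752 − 366) / (log₂ 20 − log₂ 3) = 386 / (4.3219 − 1.5850) = 141.032 ms/bit
  a = 366 − 141.032 × 1.5850 = 142.469 ms
Then RT(4) = 142.469 + 141.032 × log₂ 4 = 142.469 + 141.032 × 2 ≈ 424.534 ms.

424.5 ms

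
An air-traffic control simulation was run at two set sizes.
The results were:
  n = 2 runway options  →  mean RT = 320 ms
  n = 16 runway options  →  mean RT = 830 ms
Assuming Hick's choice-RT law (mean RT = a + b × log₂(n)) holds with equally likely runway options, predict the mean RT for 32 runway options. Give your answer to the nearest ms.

RT is linear in log₂ n, so two points fix the line:
  b = (830 − 320) / (log₂ 16 − log₂ 2) = 510 / (4 − 1) = 170 ms/bit
  a = 320 − 170 × 1 = 150 ms
Then RT(32) = 150 + 170 × log₂ 32 = 150 + 170 × 5 ≈ 1000.000 ms.

1000 ms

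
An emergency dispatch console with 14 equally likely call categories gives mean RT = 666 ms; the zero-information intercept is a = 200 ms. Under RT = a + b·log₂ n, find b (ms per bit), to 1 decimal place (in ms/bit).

log₂(14) = 3.8074 bits.
b = (RT − a)/log₂ n = (666 − 200) / 3.8074 = 122.395 ms/bit.

122.4 ms/bit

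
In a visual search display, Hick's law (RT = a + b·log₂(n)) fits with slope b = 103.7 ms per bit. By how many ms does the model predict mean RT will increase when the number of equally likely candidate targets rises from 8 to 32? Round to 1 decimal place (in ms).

Only the slope matters, since a is common to both: ΔRT = b·log₂(n₂/n₁).
log₂(32) − log₂(8) = log₂(32/8) = log₂(4) = 2.
ΔRT = 103.7 × 2.0000 = 207.400 ms.

207.4 ms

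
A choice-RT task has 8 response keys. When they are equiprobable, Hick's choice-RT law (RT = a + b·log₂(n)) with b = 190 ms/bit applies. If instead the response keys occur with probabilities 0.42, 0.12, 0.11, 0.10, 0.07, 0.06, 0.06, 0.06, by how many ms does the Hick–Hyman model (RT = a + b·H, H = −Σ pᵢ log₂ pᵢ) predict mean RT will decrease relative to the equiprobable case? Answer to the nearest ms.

Equiprobable entropy H₀ = log₂ 8 = 3.0000 bits.
Skewed entropy H = −Σ pᵢ log₂ pᵢ = 2.5743 bits.
ΔRT = b·(H₀ − H) = 190 × 0.4257 = 80.87 ms.

81 ms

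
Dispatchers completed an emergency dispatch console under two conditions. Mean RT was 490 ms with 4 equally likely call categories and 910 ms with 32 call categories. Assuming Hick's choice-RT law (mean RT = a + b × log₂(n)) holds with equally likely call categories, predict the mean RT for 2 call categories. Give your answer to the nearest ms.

Solve the two-equation system in a and b:
  b = (910 − 490) / (log₂ 32 − log₂ 4) = 420 / (5 − 2) = 140 ms/bit
  a = 490 − 140 × 2 = 210 ms
Then RT(2) = 210 + 140 × log₂ 2 = 210 + 140 × 1 ≈ 350.000 ms.

350 ms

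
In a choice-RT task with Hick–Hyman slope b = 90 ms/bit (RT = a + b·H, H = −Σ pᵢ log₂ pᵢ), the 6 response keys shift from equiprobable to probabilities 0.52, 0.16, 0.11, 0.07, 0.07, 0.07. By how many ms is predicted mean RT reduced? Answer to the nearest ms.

46 ms

The RT saving is b·ΔH. Equiprobable H₀ = log₂(6) = 2.5850 bits; with the given probabilities H = 2.0695 bits.
b·(H₀ − H) = 90 × (2.5850 − 2.0695) = 46.39 ms.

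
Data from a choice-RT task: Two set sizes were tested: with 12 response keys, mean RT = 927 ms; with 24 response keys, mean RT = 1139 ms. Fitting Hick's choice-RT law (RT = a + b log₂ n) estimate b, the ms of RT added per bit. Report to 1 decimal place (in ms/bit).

b = (RT₂ − RT₁)/(log₂ n₂ − log₂ n₁) = (1139 − 927)/(4.5850 − 3.5850) = 212.000 ms/bit.

212.0 ms/bit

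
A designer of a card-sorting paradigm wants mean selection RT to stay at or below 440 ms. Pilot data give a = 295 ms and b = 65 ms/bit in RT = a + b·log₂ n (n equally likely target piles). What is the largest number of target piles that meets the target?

65·log₂ n ≤ 440 − 295 = 145, giving log₂ n ≤ 2.2308 and n ≤ 4.694. The largest whole number is 4.

4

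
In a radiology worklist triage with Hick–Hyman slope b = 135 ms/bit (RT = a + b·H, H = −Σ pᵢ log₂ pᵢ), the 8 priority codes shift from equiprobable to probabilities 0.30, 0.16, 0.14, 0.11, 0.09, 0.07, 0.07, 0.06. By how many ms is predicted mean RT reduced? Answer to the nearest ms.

Equiprobable entropy H₀ = log₂ 8 = 3.0000 bits.
Skewed entropy H = −Σ pᵢ log₂ pᵢ = 2.7848 bits.
ΔRT = b·(H₀ − H) = 135 × 0.2152 = 29.05 ms.

29 ms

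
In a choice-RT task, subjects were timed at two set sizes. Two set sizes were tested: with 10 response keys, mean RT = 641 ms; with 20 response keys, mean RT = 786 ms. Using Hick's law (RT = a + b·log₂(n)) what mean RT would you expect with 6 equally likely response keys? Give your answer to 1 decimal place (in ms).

Fit slope and intercept:
  b = (786 − 641) / (log₂ 20 − log₂ 10) = 145 / (4.3219 − 3.3219) = 145.000 ms/bit
  a = 641 − 145.000 × 3.3219 = 159.320 ms
Then RT(6) = 159.320 + 145.000 × log₂ 6 = 159.320 + 145.000 × 2.5850 ≈ 534.140 ms.

534.1 ms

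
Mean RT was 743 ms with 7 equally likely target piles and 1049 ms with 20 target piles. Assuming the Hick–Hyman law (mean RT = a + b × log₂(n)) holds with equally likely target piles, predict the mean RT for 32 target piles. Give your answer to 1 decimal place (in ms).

1186.0 ms

RT is linear in log₂ n, so two points fix the line:
  b = (1049 − 743) / (log₂ 20 − log₂ 7) = 306 / (4.3219 − 2.8074) = 202.037 ms/bit
  a = 743 − 202.037 × 2.8074 = 175.810 ms
Then RT(32) = 175.810 + 202.037 × log₂ 32 = 175.810 + 202.037 × 5 ≈ 1185.996 ms.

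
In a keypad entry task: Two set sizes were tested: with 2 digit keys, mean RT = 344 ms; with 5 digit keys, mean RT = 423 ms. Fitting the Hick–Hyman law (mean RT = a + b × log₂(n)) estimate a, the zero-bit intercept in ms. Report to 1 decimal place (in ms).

284.2 ms

The slope on a log₂ axis is (423 − 344) / (2.3219 − 1) = 59.761 ms/bit.
a = RT₁ − b·log₂ n₁ = 344 − 59.761 × 1 = 284.239 ms.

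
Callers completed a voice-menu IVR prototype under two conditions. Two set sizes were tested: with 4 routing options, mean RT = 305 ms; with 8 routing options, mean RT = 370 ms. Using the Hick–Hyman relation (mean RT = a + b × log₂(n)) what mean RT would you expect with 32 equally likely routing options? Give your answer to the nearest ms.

RT is linear in log₂ n, so two points fix the line:
  b = (370 − 305) / (log₂ 8 − log₂ 4) = 65 / (3 − 2) = 65 ms/bit
  a = 305 − 65 × 2 = 175 ms
Then RT(32) = 175 + 65 × log₂ 32 = 175 + 65 × 5 ≈ 500.000 ms.

500 ms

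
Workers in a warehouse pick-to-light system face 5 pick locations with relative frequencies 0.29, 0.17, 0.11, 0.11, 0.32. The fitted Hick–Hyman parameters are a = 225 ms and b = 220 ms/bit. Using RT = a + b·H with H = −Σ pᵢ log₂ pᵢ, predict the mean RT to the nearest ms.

704 ms

Entropy contributions −pᵢ log₂ pᵢ: 0.5179, 0.4346, 0.3503, 0.3503, 0.5260; sum H = 2.1791 bits.
RT = a + bH = 225 + 220·2.1791 = 704.40 ms.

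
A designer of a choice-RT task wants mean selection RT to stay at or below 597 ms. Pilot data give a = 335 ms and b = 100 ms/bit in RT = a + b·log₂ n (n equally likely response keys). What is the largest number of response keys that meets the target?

Information budget: (597 − 335)/100 = 2.6200 bits, so n ≤ 2^2.6200 = 6.148 → at most 6.

6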